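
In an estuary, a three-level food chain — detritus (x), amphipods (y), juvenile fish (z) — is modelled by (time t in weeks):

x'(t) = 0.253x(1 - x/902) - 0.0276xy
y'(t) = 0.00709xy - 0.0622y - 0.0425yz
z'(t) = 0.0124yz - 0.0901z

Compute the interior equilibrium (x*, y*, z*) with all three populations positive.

From dz/dt = 0: 0.0124y* = 0.0901, so y* = 7.27.
From dx/dt = 0: 0.253(1 - x*/902) = 0.0276·7.27, giving x* = 902·(1 - 0.793) = 187.
From dy/dt = 0: 0.00709·187 - 0.0622 = 0.0425z*, so z* = 1.26/0.0425 = 29.7.

x* ≈ 187, y* ≈ 7.27, z* ≈ 29.7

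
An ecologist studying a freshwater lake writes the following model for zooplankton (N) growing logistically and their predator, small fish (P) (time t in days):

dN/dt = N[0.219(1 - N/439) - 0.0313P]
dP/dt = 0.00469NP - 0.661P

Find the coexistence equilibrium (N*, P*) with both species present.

N* ≈ 141, P* ≈ 4.75

From dP/dt = 0 with P > 0: 0.00469N* = 0.661, so N* = 141.
Substitute into dN/dt = 0: 0.219(1 - 141/439) = 0.0313P*.
The bracket is 0.679, giving P* = 0.149/0.0313 = 4.75.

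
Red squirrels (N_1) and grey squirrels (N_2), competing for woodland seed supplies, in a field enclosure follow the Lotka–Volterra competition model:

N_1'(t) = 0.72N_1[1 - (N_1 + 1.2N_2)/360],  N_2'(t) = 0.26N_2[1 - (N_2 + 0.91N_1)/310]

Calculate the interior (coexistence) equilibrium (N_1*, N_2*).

N_1* ≈ 130, N_2* ≈ 191

Setting both brackets to zero gives the nullclines N_1 + 1.2N_2 = 360 and 0.91N_1 + N_2 = 310.
Substituting N_2 = 310 - 0.91N_1 into the first: N_1(1 - 1.2·0.91) = 360 - 1.2·310.
So N_1* = -12/-0.092 = 130, and then N_2* = 310 - 0.91·130 = 191.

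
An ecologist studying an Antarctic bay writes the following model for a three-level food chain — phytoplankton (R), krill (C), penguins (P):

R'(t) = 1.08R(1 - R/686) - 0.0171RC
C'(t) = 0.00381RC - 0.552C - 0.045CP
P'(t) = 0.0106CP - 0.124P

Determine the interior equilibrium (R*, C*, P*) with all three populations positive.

From dP/dt = 0: 0.0106C* = 0.124, so C* = 11.7.
From dR/dt = 0: 1.08(1 - R*/686) = 0.0171·11.7, giving R* = 686·(1 - 0.185) = 559.
From dC/dt = 0: 0.00381·559 - 0.552 = 0.045P*, so P* = 1.58/0.045 = 35.1.

R* ≈ 559, C* ≈ 11.7, P* ≈ 35.1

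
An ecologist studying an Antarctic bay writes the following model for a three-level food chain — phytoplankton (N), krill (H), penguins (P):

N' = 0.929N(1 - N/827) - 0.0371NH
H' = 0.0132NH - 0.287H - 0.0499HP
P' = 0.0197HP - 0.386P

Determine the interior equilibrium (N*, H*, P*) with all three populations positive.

N* ≈ 180, H* ≈ 19.6, P* ≈ 41.8

From dP/dt = 0: 0.0197H* = 0.386, so H* = 19.6.
From dN/dt = 0: 0.929(1 - N*/827) = 0.0371·19.6, giving N* = 827·(1 - 0.782) = 180.
From dH/dt = 0: 0.0132·180 - 0.287 = 0.0499P*, so P* = 2.09/0.0499 = 41.8.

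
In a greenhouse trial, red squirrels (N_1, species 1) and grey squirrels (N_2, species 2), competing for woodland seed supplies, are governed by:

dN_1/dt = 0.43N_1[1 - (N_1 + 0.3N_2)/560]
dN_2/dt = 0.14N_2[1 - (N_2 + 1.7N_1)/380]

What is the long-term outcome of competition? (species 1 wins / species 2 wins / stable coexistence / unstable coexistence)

species 1 excludes species 2

Compare the nullcline intercepts: K1/α12 = 560/0.3 = 1870 > K2 = 380; K2/α21 = 380/1.7 = 224 < K1 = 560.
Since the inequalities point opposite ways, species 1 can invade but species 2 cannot.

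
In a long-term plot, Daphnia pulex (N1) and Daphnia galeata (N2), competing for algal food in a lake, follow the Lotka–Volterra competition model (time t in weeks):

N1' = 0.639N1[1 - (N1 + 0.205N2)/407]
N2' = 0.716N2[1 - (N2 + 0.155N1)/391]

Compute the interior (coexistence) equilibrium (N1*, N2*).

N1* ≈ 338, N2* ≈ 339

Setting both brackets to zero gives the nullclines N1 + 0.205N2 = 407 and 0.155N1 + N2 = 391.
Substituting N2 = 391 - 0.155N1 into the first: N1(1 - 0.205·0.155) = 407 - 0.205·391.
So N1* = 327/0.968 = 338, and then N2* = 391 - 0.155·338 = 339.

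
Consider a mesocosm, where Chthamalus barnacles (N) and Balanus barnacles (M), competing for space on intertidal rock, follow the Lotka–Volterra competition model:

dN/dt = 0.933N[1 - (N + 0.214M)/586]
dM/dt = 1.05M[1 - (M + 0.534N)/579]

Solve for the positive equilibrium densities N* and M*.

Setting both brackets to zero gives the nullclines N + 0.214M = 586 and 0.534N + M = 579.
Substituting M = 579 - 0.534N into the first: N(1 - 0.214·0.534) = 586 - 0.214·579.
So N* = 462/0.886 = 522, and then M* = 579 - 0.534·522 = 300.

N* ≈ 522, M* ≈ 300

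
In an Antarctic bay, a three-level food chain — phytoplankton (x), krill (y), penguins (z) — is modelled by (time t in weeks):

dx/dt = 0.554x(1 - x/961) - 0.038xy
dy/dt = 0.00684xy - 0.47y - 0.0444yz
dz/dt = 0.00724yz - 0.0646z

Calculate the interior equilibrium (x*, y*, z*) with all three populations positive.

x* ≈ 373, y* ≈ 8.92, z* ≈ 46.9

From dz/dt = 0: 0.00724y* = 0.0646, so y* = 8.92.
From dx/dt = 0: 0.554(1 - x*/961) = 0.038·8.92, giving x* = 961·(1 - 0.612) = 373.
From dy/dt = 0: 0.00684·373 - 0.47 = 0.0444z*, so z* = 2.08/0.0444 = 46.9.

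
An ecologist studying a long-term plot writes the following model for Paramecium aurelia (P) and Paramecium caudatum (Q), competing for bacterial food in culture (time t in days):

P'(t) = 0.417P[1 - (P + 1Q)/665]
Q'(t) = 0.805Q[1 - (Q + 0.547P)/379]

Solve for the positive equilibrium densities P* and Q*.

Setting both brackets to zero gives the nullclines P + 1Q = 665 and 0.547P + Q = 379.
Substituting Q = 379 - 0.547P into the first: P(1 - 1·0.547) = 665 - 1·379.
So P* = 286/0.453 = 631, and then Q* = 379 - 0.547·631 = 33.7.

P* ≈ 631, Q* ≈ 33.7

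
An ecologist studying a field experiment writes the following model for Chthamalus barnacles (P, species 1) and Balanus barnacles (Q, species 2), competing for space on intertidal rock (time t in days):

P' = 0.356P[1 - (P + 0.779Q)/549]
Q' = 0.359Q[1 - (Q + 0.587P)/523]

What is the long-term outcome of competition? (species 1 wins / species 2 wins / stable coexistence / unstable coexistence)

stable coexistence

Compare the nullcline intercepts: K1/α12 = 549/0.779 = 705 > K2 = 523; K2/α21 = 523/0.587 = 891 > K1 = 549.
Since both inequalities hold, each species can invade when rare, so the interior equilibrium is stable.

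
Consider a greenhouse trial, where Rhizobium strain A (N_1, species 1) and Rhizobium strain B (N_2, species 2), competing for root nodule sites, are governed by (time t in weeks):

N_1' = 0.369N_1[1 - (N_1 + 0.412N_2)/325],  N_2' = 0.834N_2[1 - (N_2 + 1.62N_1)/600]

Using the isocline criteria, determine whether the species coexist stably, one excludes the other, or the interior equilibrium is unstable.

stable coexistence

Compare the nullcline intercepts: K1/α12 = 325/0.412 = 789 > K2 = 600; K2/α21 = 600/1.62 = 370 > K1 = 325.
Since both inequalities hold, each species can invade when rare, so the interior equilibrium is stable.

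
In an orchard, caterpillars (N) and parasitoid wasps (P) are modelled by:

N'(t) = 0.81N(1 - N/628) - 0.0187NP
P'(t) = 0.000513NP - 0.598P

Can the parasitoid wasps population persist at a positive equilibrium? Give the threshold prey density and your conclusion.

The predator equation gives dP/dt > 0 only when N > 0.598/0.000513 = 1170.
Without the predator, N → K = 628. Since 628 < 1170, the predator cannot invade.

Threshold N = 1170; K < 1170, so no, the predator goes extinct.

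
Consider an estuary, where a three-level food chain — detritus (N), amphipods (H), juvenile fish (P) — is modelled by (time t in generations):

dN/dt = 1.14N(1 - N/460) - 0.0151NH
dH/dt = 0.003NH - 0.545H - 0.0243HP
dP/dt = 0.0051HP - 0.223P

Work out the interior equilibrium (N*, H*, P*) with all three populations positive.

From dP/dt = 0: 0.0051H* = 0.223, so H* = 43.7.
From dN/dt = 0: 1.14(1 - N*/460) = 0.0151·43.7, giving N* = 460·(1 - 0.579) = 194.
From dH/dt = 0: 0.003·194 - 0.545 = 0.0243P*, so P* = 0.0357/0.0243 = 1.47.

N* ≈ 194, H* ≈ 43.7, P* ≈ 1.47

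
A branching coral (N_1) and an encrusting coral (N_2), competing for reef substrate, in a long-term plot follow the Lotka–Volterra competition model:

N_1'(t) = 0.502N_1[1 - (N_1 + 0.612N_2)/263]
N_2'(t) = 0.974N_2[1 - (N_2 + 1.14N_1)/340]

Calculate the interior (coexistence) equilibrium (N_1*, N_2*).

Setting both brackets to zero gives the nullclines N_1 + 0.612N_2 = 263 and 1.14N_1 + N_2 = 340.
Substituting N_2 = 340 - 1.14N_1 into the first: N_1(1 - 0.612·1.14) = 263 - 0.612·340.
So N_1* = 54.9/0.302 = 182, and then N_2* = 340 - 1.14·182 = 133.

N_1* ≈ 182, N_2* ≈ 133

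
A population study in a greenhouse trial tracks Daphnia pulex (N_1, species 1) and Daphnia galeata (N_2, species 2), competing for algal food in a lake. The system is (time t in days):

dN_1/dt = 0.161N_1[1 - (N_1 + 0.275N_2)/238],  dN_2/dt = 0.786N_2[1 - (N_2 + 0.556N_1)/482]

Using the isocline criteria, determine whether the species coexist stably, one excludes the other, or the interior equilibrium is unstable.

Compare the nullcline intercepts: K1/α12 = 238/0.275 = 865 > K2 = 482; K2/α21 = 482/0.556 = 867 > K1 = 238.
Since both inequalities hold, each species can invade when rare, so the interior equilibrium is stable.

stable coexistence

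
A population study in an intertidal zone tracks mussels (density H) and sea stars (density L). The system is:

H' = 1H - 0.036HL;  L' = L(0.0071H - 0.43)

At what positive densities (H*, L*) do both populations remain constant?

H* ≈ 60.6, L* ≈ 27.8

Set dL/dt = 0 with L > 0: 0.0071H - 0.43 = 0, so H* = 0.43/0.0071 = 60.6.
Set dH/dt = 0 with H > 0: 1 - 0.036L = 0, so L* = 1/0.036 = 27.8.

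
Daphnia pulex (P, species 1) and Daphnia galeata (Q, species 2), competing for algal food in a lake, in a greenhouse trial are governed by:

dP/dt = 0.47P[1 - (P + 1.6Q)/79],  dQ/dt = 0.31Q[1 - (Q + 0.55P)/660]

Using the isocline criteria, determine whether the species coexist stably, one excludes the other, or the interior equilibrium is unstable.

Compare the nullcline intercepts: K1/α12 = 79/1.6 = 49.4 < K2 = 660; K2/α21 = 660/0.55 = 1200 > K1 = 79.
Since the inequalities point opposite ways, species 2 can invade but species 1 cannot.

species 2 excludes species 1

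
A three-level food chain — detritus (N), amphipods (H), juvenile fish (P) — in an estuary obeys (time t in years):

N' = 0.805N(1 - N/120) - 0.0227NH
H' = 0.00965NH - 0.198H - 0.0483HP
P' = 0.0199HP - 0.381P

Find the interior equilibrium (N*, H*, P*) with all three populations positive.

N* ≈ 55.2, H* ≈ 19.1, P* ≈ 6.93

From dP/dt = 0: 0.0199H* = 0.381, so H* = 19.1.
From dN/dt = 0: 0.805(1 - N*/120) = 0.0227·19.1, giving N* = 120·(1 - 0.54) = 55.2.
From dH/dt = 0: 0.00965·55.2 - 0.198 = 0.0483P*, so P* = 0.335/0.0483 = 6.93.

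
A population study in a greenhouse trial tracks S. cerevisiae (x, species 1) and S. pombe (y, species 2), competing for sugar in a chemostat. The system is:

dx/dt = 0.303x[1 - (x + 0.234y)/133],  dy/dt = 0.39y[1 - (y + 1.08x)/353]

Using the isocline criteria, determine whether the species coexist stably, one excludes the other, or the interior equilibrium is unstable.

stable coexistence

Compare the nullcline intercepts: K1/α12 = 133/0.234 = 568 > K2 = 353; K2/α21 = 353/1.08 = 327 > K1 = 133.
Since both inequalities hold, each species can invade when rare, so the interior equilibrium is stable.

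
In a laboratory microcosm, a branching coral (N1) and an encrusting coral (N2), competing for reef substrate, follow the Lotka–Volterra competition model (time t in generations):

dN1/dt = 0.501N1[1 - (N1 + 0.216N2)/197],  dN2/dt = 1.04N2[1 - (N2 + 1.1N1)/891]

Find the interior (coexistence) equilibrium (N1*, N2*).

N1* ≈ 5.96, N2* ≈ 884

Setting both brackets to zero gives the nullclines N1 + 0.216N2 = 197 and 1.1N1 + N2 = 891.
Substituting N2 = 891 - 1.1N1 into the first: N1(1 - 0.216·1.1) = 197 - 0.216·891.
So N1* = 4.54/0.762 = 5.96, and then N2* = 891 - 1.1·5.96 = 884.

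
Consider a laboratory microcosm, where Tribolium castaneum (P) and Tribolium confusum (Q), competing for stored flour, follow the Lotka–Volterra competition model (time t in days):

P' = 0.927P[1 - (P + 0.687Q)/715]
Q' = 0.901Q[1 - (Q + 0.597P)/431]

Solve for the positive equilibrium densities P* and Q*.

P* ≈ 710, Q* ≈ 7.03

Setting both brackets to zero gives the nullclines P + 0.687Q = 715 and 0.597P + Q = 431.
Substituting Q = 431 - 0.597P into the first: P(1 - 0.687·0.597) = 715 - 0.687·431.
So P* = 419/0.59 = 710, and then Q* = 431 - 0.597·710 = 7.03.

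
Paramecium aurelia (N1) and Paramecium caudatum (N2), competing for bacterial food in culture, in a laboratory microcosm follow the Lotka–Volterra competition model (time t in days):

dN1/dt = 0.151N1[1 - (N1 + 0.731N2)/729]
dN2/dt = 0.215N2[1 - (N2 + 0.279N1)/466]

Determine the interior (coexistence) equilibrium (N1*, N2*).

Setting both brackets to zero gives the nullclines N1 + 0.731N2 = 729 and 0.279N1 + N2 = 466.
Substituting N2 = 466 - 0.279N1 into the first: N1(1 - 0.731·0.279) = 729 - 0.731·466.
So N1* = 388/0.796 = 488, and then N2* = 466 - 0.279·488 = 330.

N1* ≈ 488, N2* ≈ 330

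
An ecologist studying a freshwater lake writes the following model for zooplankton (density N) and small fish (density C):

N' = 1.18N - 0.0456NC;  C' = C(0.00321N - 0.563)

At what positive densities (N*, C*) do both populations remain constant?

N* ≈ 175, C* ≈ 25.9

Set dC/dt = 0 with C > 0: 0.00321N - 0.563 = 0, so N* = 0.563/0.00321 = 175.
Set dN/dt = 0 with N > 0: 1.18 - 0.0456C = 0, so C* = 1.18/0.0456 = 25.9.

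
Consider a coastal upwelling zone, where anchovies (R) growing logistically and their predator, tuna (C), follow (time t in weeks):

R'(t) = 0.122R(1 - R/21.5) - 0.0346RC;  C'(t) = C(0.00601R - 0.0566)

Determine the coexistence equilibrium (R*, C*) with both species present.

From dC/dt = 0 with C > 0: 0.00601R* = 0.0566, so R* = 9.42.
Substitute into dR/dt = 0: 0.122(1 - 9.42/21.5) = 0.0346C*.
The bracket is 0.562, giving C* = 0.0686/0.0346 = 1.98.

R* ≈ 9.42, C* ≈ 1.98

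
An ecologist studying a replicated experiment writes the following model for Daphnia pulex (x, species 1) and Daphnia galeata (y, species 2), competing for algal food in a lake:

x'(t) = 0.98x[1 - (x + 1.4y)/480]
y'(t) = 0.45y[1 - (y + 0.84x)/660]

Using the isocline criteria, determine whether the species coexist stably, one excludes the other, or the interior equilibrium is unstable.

species 2 excludes species 1

Compare the nullcline intercepts: K1/α12 = 480/1.4 = 343 < K2 = 660; K2/α21 = 660/0.84 = 786 > K1 = 480.
Since the inequalities point opposite ways, species 2 can invade but species 1 cannot.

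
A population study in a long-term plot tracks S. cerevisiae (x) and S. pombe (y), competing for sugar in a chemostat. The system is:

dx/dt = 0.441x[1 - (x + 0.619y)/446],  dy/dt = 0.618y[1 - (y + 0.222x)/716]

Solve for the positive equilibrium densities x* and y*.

Setting both brackets to zero gives the nullclines x + 0.619y = 446 and 0.222x + y = 716.
Substituting y = 716 - 0.222x into the first: x(1 - 0.619·0.222) = 446 - 0.619·716.
So x* = 2.8/0.863 = 3.24, and then y* = 716 - 0.222·3.24 = 715.

x* ≈ 3.24, y* ≈ 715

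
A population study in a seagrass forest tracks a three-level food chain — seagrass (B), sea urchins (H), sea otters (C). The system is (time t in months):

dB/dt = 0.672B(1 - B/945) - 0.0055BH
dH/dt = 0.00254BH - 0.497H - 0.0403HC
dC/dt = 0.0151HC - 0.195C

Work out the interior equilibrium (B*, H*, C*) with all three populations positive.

From dC/dt = 0: 0.0151H* = 0.195, so H* = 12.9.
From dB/dt = 0: 0.672(1 - B*/945) = 0.0055·12.9, giving B* = 945·(1 - 0.106) = 845.
From dH/dt = 0: 0.00254·845 - 0.497 = 0.0403C*, so C* = 1.65/0.0403 = 40.9.

B* ≈ 845, H* ≈ 12.9, C* ≈ 40.9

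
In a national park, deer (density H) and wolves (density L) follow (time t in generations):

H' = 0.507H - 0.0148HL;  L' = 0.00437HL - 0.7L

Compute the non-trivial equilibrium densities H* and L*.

H* ≈ 160, L* ≈ 34.3

Set dL/dt = 0 with L > 0: 0.00437H - 0.7 = 0, so H* = 0.7/0.00437 = 160.
Set dH/dt = 0 with H > 0: 0.507 - 0.0148L = 0, so L* = 0.507/0.0148 = 34.3.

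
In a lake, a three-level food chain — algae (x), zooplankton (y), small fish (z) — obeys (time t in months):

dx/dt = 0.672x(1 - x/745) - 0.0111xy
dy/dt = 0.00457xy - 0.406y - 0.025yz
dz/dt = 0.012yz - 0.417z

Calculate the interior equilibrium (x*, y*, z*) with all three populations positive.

From dz/dt = 0: 0.012y* = 0.417, so y* = 34.8.
From dx/dt = 0: 0.672(1 - x*/745) = 0.0111·34.8, giving x* = 745·(1 - 0.574) = 317.
From dy/dt = 0: 0.00457·317 - 0.406 = 0.025z*, so z* = 1.04/0.025 = 41.8.

x* ≈ 317, y* ≈ 34.8, z* ≈ 41.8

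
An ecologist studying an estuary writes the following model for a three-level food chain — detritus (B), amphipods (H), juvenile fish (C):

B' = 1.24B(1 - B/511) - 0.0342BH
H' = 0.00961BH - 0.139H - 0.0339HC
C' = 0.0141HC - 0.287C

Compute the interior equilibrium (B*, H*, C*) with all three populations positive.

From dC/dt = 0: 0.0141H* = 0.287, so H* = 20.4.
From dB/dt = 0: 1.24(1 - B*/511) = 0.0342·20.4, giving B* = 511·(1 - 0.561) = 224.
From dH/dt = 0: 0.00961·224 - 0.139 = 0.0339C*, so C* = 2.01/0.0339 = 59.4.

B* ≈ 224, H* ≈ 20.4, C* ≈ 59.4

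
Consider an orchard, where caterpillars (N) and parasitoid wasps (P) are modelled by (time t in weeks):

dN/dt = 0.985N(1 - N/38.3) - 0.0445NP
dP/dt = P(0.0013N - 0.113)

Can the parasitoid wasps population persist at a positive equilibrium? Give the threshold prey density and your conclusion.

Threshold N = 86.9; K < 86.9, so no, the predator goes extinct.

The predator equation gives dP/dt > 0 only when N > 0.113/0.0013 = 86.9.
Without the predator, N → K = 38.3. Since 38.3 < 86.9, the predator cannot invade.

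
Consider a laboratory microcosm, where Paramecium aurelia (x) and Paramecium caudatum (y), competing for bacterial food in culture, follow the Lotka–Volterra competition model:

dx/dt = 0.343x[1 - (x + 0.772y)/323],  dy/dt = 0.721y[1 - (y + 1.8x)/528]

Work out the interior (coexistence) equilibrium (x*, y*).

Setting both brackets to zero gives the nullclines x + 0.772y = 323 and 1.8x + y = 528.
Substituting y = 528 - 1.8x into the first: x(1 - 0.772·1.8) = 323 - 0.772·528.
So x* = -84.6/-0.39 = 217, and then y* = 528 - 1.8·217 = 137.

x* ≈ 217, y* ≈ 137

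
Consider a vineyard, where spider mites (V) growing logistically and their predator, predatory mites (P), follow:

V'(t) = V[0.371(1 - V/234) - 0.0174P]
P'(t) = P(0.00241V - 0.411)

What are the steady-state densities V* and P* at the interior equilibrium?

V* ≈ 171, P* ≈ 5.78

From dP/dt = 0 with P > 0: 0.00241V* = 0.411, so V* = 171.
Substitute into dV/dt = 0: 0.371(1 - 171/234) = 0.0174P*.
The bracket is 0.271, giving P* = 0.101/0.0174 = 5.78.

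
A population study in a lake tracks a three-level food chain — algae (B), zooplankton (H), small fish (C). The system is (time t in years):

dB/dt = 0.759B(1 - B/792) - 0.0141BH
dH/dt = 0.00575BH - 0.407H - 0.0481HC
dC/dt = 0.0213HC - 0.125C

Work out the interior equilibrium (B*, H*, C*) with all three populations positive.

From dC/dt = 0: 0.0213H* = 0.125, so H* = 5.87.
From dB/dt = 0: 0.759(1 - B*/792) = 0.0141·5.87, giving B* = 792·(1 - 0.109) = 706.
From dH/dt = 0: 0.00575·706 - 0.407 = 0.0481C*, so C* = 3.65/0.0481 = 75.9.

B* ≈ 706, H* ≈ 5.87, C* ≈ 75.9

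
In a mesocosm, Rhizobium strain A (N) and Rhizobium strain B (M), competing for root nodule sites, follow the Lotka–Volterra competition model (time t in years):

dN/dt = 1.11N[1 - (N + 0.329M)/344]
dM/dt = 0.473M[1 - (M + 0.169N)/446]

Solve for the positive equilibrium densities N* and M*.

N* ≈ 209, M* ≈ 411

Setting both brackets to zero gives the nullclines N + 0.329M = 344 and 0.169N + M = 446.
Substituting M = 446 - 0.169N into the first: N(1 - 0.329·0.169) = 344 - 0.329·446.
So N* = 197/0.944 = 209, and then M* = 446 - 0.169·209 = 411.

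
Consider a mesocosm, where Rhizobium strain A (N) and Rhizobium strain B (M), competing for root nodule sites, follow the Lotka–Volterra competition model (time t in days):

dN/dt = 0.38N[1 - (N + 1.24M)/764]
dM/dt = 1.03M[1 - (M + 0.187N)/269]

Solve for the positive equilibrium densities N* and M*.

Setting both brackets to zero gives the nullclines N + 1.24M = 764 and 0.187N + M = 269.
Substituting M = 269 - 0.187N into the first: N(1 - 1.24·0.187) = 764 - 1.24·269.
So N* = 430/0.768 = 560, and then M* = 269 - 0.187·560 = 164.

N* ≈ 560, M* ≈ 164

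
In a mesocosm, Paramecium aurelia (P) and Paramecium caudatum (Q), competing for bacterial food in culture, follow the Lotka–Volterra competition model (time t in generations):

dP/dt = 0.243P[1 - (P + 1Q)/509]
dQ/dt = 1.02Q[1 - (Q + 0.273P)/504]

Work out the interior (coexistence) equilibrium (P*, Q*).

P* ≈ 6.88, Q* ≈ 502

Setting both brackets to zero gives the nullclines P + 1Q = 509 and 0.273P + Q = 504.
Substituting Q = 504 - 0.273P into the first: P(1 - 1·0.273) = 509 - 1·504.
So P* = 5/0.727 = 6.88, and then Q* = 504 - 0.273·6.88 = 502.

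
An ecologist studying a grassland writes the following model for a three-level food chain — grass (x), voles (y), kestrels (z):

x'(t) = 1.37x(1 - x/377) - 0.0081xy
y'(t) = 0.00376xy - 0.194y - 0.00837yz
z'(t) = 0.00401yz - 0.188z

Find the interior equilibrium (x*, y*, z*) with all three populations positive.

x* ≈ 272, y* ≈ 46.9, z* ≈ 99.2

From dz/dt = 0: 0.00401y* = 0.188, so y* = 46.9.
From dx/dt = 0: 1.37(1 - x*/377) = 0.0081·46.9, giving x* = 377·(1 - 0.277) = 272.
From dy/dt = 0: 0.00376·272 - 0.194 = 0.00837z*, so z* = 0.831/0.00837 = 99.2.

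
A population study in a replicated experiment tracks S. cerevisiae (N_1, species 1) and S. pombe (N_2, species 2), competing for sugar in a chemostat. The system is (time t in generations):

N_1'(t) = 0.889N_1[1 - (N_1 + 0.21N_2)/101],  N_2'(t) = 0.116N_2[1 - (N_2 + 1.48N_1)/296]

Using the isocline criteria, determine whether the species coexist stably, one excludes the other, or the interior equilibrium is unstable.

stable coexistence

Compare the nullcline intercepts: K1/α12 = 101/0.21 = 481 > K2 = 296; K2/α21 = 296/1.48 = 200 > K1 = 101.
Since both inequalities hold, each species can invade when rare, so the interior equilibrium is stable.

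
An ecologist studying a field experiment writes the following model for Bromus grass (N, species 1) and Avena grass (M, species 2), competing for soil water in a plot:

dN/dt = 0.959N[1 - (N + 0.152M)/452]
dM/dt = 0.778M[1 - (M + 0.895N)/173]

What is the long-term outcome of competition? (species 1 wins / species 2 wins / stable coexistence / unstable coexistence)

species 1 excludes species 2

Compare the nullcline intercepts: K1/α12 = 452/0.152 = 2970 > K2 = 173; K2/α21 = 173/0.895 = 193 < K1 = 452.
Since the inequalities point opposite ways, species 1 can invade but species 2 cannot.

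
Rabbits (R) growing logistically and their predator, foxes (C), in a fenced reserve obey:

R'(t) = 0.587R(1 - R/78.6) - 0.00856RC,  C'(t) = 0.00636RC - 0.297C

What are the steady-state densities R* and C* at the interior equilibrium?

From dC/dt = 0 with C > 0: 0.00636R* = 0.297, so R* = 46.7.
Substitute into dR/dt = 0: 0.587(1 - 46.7/78.6) = 0.00856C*.
The bracket is 0.406, giving C* = 0.238/0.00856 = 27.8.

R* ≈ 46.7, C* ≈ 27.8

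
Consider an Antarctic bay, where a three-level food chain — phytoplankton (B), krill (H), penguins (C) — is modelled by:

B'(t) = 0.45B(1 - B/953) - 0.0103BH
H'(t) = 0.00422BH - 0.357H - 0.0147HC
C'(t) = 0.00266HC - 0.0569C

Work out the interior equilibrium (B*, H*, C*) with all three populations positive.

B* ≈ 486, H* ≈ 21.4, C* ≈ 115

From dC/dt = 0: 0.00266H* = 0.0569, so H* = 21.4.
From dB/dt = 0: 0.45(1 - B*/953) = 0.0103·21.4, giving B* = 953·(1 - 0.49) = 486.
From dH/dt = 0: 0.00422·486 - 0.357 = 0.0147C*, so C* = 1.7/0.0147 = 115.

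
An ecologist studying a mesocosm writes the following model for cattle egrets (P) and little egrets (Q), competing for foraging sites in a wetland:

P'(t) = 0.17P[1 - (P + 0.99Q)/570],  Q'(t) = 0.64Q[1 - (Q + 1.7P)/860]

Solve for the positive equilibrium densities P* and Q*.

P* ≈ 412, Q* ≈ 160

Setting both brackets to zero gives the nullclines P + 0.99Q = 570 and 1.7P + Q = 860.
Substituting Q = 860 - 1.7P into the first: P(1 - 0.99·1.7) = 570 - 0.99·860.
So P* = -281/-0.683 = 412, and then Q* = 860 - 1.7·412 = 160.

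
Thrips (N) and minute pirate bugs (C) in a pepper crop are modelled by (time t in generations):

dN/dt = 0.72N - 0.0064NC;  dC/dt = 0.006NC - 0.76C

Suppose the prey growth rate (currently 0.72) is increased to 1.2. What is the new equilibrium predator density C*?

C* ≈ 187

At the interior fixed point, setting dN/dt = 0 with N > 0 fixes C* = (prey growth rate)/(NC coefficient) — independent of the other coefficients.
With the change, C* = 1.2/0.0064 = 187; it rises from 112.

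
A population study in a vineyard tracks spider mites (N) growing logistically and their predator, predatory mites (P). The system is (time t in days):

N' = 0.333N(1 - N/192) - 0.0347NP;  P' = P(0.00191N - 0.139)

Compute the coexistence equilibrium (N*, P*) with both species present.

N* ≈ 72.8, P* ≈ 5.96

From dP/dt = 0 with P > 0: 0.00191N* = 0.139, so N* = 72.8.
Substitute into dN/dt = 0: 0.333(1 - 72.8/192) = 0.0347P*.
The bracket is 0.621, giving P* = 0.207/0.0347 = 5.96.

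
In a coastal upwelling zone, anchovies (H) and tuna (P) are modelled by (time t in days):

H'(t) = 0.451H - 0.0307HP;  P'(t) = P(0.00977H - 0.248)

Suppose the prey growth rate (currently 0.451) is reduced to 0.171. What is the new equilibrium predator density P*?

At the interior fixed point, setting dH/dt = 0 with H > 0 fixes P* = (prey growth rate)/(HP coefficient) — independent of the other coefficients.
With the change, P* = 0.171/0.0307 = 5.57; it falls from 14.7.

P* ≈ 5.57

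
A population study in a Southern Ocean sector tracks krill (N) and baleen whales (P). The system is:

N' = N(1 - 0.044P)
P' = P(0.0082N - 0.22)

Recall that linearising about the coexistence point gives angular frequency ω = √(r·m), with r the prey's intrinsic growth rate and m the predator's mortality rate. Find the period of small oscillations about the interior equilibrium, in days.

Here r = 1 and m = 0.22, so r·m = 0.22.
ω = √0.22 = 0.469 per day, hence T = 2π/ω ≈ 13.4 days.

T ≈ 13.4 days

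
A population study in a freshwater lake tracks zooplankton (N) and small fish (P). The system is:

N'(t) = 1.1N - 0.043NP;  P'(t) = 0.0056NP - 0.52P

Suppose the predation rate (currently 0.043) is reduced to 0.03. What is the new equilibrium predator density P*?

P* ≈ 36.7

At the interior fixed point, setting dN/dt = 0 with N > 0 fixes P* = (prey growth rate)/(NP coefficient) — independent of the other coefficients.
With the change, P* = 1.1/0.03 = 36.7; it rises from 25.6.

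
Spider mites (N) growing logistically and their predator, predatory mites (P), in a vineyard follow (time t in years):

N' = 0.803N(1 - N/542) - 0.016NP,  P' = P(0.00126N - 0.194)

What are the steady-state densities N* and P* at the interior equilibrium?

N* ≈ 154, P* ≈ 35.9

From dP/dt = 0 with P > 0: 0.00126N* = 0.194, so N* = 154.
Substitute into dN/dt = 0: 0.803(1 - 154/542) = 0.016P*.
The bracket is 0.716, giving P* = 0.575/0.016 = 35.9.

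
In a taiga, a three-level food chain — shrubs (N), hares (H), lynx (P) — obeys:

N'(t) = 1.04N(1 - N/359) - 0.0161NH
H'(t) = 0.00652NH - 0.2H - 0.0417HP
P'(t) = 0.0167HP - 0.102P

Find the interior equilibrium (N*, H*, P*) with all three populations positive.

From dP/dt = 0: 0.0167H* = 0.102, so H* = 6.11.
From dN/dt = 0: 1.04(1 - N*/359) = 0.0161·6.11, giving N* = 359·(1 - 0.0946) = 325.
From dH/dt = 0: 0.00652·325 - 0.2 = 0.0417P*, so P* = 1.92/0.0417 = 46.

N* ≈ 325, H* ≈ 6.11, P* ≈ 46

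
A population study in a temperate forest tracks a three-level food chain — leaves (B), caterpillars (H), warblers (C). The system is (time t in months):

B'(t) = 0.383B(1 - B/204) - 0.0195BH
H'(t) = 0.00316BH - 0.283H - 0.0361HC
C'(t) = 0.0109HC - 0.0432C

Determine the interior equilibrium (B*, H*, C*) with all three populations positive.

From dC/dt = 0: 0.0109H* = 0.0432, so H* = 3.96.
From dB/dt = 0: 0.383(1 - B*/204) = 0.0195·3.96, giving B* = 204·(1 - 0.202) = 163.
From dH/dt = 0: 0.00316·163 - 0.283 = 0.0361C*, so C* = 0.232/0.0361 = 6.41.

B* ≈ 163, H* ≈ 3.96, C* ≈ 6.41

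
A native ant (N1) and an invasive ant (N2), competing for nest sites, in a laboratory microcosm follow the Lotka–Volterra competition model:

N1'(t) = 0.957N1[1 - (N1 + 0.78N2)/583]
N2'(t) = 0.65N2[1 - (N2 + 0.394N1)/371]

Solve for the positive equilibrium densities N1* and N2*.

N1* ≈ 424, N2* ≈ 204

Setting both brackets to zero gives the nullclines N1 + 0.78N2 = 583 and 0.394N1 + N2 = 371.
Substituting N2 = 371 - 0.394N1 into the first: N1(1 - 0.78·0.394) = 583 - 0.78·371.
So N1* = 294/0.693 = 424, and then N2* = 371 - 0.394·424 = 204.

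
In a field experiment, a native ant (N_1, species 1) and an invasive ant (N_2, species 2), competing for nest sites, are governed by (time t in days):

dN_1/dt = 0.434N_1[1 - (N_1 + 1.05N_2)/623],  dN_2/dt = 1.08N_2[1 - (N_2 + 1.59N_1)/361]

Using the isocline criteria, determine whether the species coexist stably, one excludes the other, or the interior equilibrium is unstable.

species 1 excludes species 2

Compare the nullcline intercepts: K1/α12 = 623/1.05 = 593 > K2 = 361; K2/α21 = 361/1.59 = 227 < K1 = 623.
Since the inequalities point opposite ways, species 1 can invade but species 2 cannot.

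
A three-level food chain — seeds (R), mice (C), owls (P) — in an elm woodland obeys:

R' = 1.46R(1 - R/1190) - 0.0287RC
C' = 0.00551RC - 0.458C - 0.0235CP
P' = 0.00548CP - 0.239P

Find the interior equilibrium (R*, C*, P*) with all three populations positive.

From dP/dt = 0: 0.00548C* = 0.239, so C* = 43.6.
From dR/dt = 0: 1.46(1 - R*/1190) = 0.0287·43.6, giving R* = 1190·(1 - 0.857) = 170.
From dC/dt = 0: 0.00551·170 - 0.458 = 0.0235P*, so P* = 0.477/0.0235 = 20.3.

R* ≈ 170, C* ≈ 43.6, P* ≈ 20.3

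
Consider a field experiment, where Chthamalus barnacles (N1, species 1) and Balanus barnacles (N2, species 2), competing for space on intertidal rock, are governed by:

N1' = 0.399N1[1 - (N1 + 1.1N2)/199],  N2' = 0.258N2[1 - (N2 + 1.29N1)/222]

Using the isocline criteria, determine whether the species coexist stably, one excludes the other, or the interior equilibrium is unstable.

Compare the nullcline intercepts: K1/α12 = 199/1.1 = 181 < K2 = 222; K2/α21 = 222/1.29 = 172 < K1 = 199.
Since both are reversed, neither can invade when rare; the interior point is a saddle.

unstable coexistence (outcome depends on initial conditions)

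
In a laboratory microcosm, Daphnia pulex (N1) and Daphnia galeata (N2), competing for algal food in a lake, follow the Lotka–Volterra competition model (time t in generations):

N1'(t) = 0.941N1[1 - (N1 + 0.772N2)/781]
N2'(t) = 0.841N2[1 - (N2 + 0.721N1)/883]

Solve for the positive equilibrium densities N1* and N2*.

Setting both brackets to zero gives the nullclines N1 + 0.772N2 = 781 and 0.721N1 + N2 = 883.
Substituting N2 = 883 - 0.721N1 into the first: N1(1 - 0.772·0.721) = 781 - 0.772·883.
So N1* = 99.3/0.443 = 224, and then N2* = 883 - 0.721·224 = 721.

N1* ≈ 224, N2* ≈ 721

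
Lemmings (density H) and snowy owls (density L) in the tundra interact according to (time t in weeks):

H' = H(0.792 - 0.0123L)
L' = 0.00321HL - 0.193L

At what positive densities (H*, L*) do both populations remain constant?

Set dL/dt = 0 with L > 0: 0.00321H - 0.193 = 0, so H* = 0.193/0.00321 = 60.1.
Set dH/dt = 0 with H > 0: 0.792 - 0.0123L = 0, so L* = 0.792/0.0123 = 64.4.

H* ≈ 60.1, L* ≈ 64.4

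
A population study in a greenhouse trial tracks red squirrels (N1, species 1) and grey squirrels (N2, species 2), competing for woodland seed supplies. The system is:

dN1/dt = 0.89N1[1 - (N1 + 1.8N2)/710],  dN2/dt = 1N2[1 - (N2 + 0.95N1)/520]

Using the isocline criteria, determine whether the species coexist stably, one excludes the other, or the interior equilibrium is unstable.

Compare the nullcline intercepts: K1/α12 = 710/1.8 = 394 < K2 = 520; K2/α21 = 520/0.95 = 547 < K1 = 710.
Since both are reversed, neither can invade when rare; the interior point is a saddle.

unstable coexistence (outcome depends on initial conditions)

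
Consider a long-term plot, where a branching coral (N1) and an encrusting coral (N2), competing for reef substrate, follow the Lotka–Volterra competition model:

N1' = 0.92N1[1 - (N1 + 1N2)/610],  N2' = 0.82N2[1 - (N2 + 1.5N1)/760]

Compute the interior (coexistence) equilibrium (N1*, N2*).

N1* ≈ 300, N2* ≈ 310

Setting both brackets to zero gives the nullclines N1 + 1N2 = 610 and 1.5N1 + N2 = 760.
Substituting N2 = 760 - 1.5N1 into the first: N1(1 - 1·1.5) = 610 - 1·760.
So N1* = -150/-0.5 = 300, and then N2* = 760 - 1.5·300 = 310.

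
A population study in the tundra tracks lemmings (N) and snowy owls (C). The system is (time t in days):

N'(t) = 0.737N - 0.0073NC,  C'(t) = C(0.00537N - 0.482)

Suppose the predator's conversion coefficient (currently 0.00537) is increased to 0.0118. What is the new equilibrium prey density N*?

At the interior fixed point, setting dC/dt = 0 with C > 0 fixes N* = (predator death rate)/(NC coefficient) — independent of the other coefficients.
With the change, N* = 0.482/0.0118 = 40.8; it falls from 89.8.

N* ≈ 40.8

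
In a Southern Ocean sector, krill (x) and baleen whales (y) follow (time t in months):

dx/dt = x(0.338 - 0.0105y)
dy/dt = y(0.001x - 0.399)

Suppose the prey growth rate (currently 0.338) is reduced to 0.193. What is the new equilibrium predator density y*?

At the interior fixed point, setting dx/dt = 0 with x > 0 fixes y* = (prey growth rate)/(xy coefficient) — independent of the other coefficients.
With the change, y* = 0.193/0.0105 = 18.4; it falls from 32.2.

y* ≈ 18.4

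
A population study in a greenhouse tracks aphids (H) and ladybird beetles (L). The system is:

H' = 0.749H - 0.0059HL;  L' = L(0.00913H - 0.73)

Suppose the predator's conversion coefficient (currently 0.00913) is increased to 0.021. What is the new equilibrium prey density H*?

At the interior fixed point, setting dL/dt = 0 with L > 0 fixes H* = (predator death rate)/(HL coefficient) — independent of the other coefficients.
With the change, H* = 0.73/0.021 = 34.8; it falls from 80.

H* ≈ 34.8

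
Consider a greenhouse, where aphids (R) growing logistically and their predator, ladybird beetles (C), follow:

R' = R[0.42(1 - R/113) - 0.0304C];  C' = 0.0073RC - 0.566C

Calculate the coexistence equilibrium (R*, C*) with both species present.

From dC/dt = 0 with C > 0: 0.0073R* = 0.566, so R* = 77.5.
Substitute into dR/dt = 0: 0.42(1 - 77.5/113) = 0.0304C*.
The bracket is 0.314, giving C* = 0.132/0.0304 = 4.34.

R* ≈ 77.5, C* ≈ 4.34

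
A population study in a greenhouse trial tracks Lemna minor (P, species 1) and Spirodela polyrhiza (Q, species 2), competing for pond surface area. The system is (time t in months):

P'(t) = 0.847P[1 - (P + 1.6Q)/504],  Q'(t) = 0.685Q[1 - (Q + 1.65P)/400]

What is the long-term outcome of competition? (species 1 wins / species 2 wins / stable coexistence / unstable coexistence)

unstable coexistence (outcome depends on initial conditions)

Compare the nullcline intercepts: K1/α12 = 504/1.6 = 315 < K2 = 400; K2/α21 = 400/1.65 = 242 < K1 = 504.
Since both are reversed, neither can invade when rare; the interior point is a saddle.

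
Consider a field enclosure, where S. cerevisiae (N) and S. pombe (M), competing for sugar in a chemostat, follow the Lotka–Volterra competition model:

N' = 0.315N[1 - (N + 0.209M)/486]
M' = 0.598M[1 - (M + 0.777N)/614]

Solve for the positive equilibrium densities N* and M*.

N* ≈ 427, M* ≈ 282

Setting both brackets to zero gives the nullclines N + 0.209M = 486 and 0.777N + M = 614.
Substituting M = 614 - 0.777N into the first: N(1 - 0.209·0.777) = 486 - 0.209·614.
So N* = 358/0.838 = 427, and then M* = 614 - 0.777·427 = 282.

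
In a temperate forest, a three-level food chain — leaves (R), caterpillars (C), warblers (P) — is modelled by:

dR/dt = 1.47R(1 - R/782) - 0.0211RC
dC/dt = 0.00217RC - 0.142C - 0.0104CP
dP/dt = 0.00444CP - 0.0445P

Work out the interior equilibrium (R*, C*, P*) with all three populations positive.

From dP/dt = 0: 0.00444C* = 0.0445, so C* = 10.
From dR/dt = 0: 1.47(1 - R*/782) = 0.0211·10, giving R* = 782·(1 - 0.144) = 670.
From dC/dt = 0: 0.00217·670 - 0.142 = 0.0104P*, so P* = 1.31/0.0104 = 126.

R* ≈ 670, C* ≈ 10, P* ≈ 126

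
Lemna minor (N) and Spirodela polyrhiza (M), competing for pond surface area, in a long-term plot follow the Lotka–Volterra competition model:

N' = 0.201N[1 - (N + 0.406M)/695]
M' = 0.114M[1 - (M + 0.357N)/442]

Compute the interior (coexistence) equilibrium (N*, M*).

N* ≈ 603, M* ≈ 227

Setting both brackets to zero gives the nullclines N + 0.406M = 695 and 0.357N + M = 442.
Substituting M = 442 - 0.357N into the first: N(1 - 0.406·0.357) = 695 - 0.406·442.
So N* = 516/0.855 = 603, and then M* = 442 - 0.357·603 = 227.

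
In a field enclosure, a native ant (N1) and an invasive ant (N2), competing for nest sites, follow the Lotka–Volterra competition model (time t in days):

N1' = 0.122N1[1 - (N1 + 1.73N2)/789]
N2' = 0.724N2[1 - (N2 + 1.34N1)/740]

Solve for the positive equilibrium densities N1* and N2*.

N1* ≈ 373, N2* ≈ 241

Setting both brackets to zero gives the nullclines N1 + 1.73N2 = 789 and 1.34N1 + N2 = 740.
Substituting N2 = 740 - 1.34N1 into the first: N1(1 - 1.73·1.34) = 789 - 1.73·740.
So N1* = -491/-1.32 = 373, and then N2* = 740 - 1.34·373 = 241.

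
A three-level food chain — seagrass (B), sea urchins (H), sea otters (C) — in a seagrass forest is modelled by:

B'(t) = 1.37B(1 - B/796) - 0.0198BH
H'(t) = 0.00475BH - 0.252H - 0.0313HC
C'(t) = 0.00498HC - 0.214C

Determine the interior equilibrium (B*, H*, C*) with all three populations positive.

From dC/dt = 0: 0.00498H* = 0.214, so H* = 43.
From dB/dt = 0: 1.37(1 - B*/796) = 0.0198·43, giving B* = 796·(1 - 0.621) = 302.
From dH/dt = 0: 0.00475·302 - 0.252 = 0.0313C*, so C* = 1.18/0.0313 = 37.7.

B* ≈ 302, H* ≈ 43, C* ≈ 37.7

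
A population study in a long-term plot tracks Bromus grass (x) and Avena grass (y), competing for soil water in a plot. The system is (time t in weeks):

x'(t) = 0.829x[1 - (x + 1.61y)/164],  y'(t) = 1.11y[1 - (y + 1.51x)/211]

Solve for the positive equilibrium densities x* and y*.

Setting both brackets to zero gives the nullclines x + 1.61y = 164 and 1.51x + y = 211.
Substituting y = 211 - 1.51x into the first: x(1 - 1.61·1.51) = 164 - 1.61·211.
So x* = -176/-1.43 = 123, and then y* = 211 - 1.51·123 = 25.6.

x* ≈ 123, y* ≈ 25.6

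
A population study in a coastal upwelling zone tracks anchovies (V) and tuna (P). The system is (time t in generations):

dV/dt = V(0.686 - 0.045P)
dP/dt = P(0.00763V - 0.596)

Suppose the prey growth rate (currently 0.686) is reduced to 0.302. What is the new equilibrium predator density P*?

P* ≈ 6.71

At the interior fixed point, setting dV/dt = 0 with V > 0 fixes P* = (prey growth rate)/(VP coefficient) — independent of the other coefficients.
With the change, P* = 0.302/0.045 = 6.71; it falls from 15.2.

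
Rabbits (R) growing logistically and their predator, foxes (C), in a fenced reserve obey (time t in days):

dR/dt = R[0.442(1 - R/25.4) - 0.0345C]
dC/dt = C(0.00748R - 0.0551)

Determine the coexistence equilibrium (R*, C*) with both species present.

From dC/dt = 0 with C > 0: 0.00748R* = 0.0551, so R* = 7.37.
Substitute into dR/dt = 0: 0.442(1 - 7.37/25.4) = 0.0345C*.
The bracket is 0.71, giving C* = 0.314/0.0345 = 9.1.

R* ≈ 7.37, C* ≈ 9.1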